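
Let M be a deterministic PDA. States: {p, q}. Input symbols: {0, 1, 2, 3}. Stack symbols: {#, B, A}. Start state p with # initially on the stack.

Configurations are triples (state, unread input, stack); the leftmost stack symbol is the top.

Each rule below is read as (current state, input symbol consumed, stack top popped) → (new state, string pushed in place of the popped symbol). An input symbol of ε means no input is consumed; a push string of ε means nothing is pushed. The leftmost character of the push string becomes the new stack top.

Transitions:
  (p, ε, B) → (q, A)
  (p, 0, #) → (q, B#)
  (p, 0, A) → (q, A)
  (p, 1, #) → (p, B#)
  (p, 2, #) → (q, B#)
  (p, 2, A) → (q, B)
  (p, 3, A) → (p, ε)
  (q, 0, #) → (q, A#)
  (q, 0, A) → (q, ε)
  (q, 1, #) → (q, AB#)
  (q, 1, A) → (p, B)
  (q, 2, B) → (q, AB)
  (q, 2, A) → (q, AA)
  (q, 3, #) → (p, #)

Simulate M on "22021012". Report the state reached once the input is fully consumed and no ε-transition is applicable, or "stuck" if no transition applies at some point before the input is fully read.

(p, 22021012, #)
  read 2, top #: go to q, push B# → (q, 2021012, B#)
  read 2, top B: go to q, push AB → (q, 021012, AB#)
  read 0, top A: go to q, push ε → (q, 21012, B#)
  read 2, top B: go to q, push AB → (q, 1012, AB#)
  read 1, top A: go to p, push B → (p, 012, BB#)
  ε-move, top B: go to q, push A → (q, 012, AB#)
  read 0, top A: go to q, push ε → (q, 12, B#)
No transition for (q, 1, top B); M blocks with input 12 remaining.

stuck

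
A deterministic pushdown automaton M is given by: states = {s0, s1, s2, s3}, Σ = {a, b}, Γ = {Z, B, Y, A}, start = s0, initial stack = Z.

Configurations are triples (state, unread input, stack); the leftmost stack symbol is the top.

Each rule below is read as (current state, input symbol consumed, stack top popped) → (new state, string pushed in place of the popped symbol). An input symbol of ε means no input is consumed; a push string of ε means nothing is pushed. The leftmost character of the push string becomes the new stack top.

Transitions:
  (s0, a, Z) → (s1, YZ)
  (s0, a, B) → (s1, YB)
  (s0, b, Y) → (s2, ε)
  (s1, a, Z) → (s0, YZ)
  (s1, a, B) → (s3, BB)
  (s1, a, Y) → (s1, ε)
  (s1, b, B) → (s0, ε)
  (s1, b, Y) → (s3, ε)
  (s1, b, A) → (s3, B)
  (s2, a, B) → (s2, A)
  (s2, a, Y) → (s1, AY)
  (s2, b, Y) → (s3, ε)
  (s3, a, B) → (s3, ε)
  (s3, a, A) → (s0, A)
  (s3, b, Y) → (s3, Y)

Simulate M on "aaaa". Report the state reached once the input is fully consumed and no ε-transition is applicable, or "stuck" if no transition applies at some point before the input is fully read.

(s0, aaaa, Z)
  read a, top Z: go to s1, push YZ → (s1, aaa, YZ)
  read a, top Y: go to s1, push ε → (s1, aa, Z)
  read a, top Z: go to s0, push YZ → (s0, a, YZ)
No transition for (s0, a, top Y); M blocks with input a remaining.

stuck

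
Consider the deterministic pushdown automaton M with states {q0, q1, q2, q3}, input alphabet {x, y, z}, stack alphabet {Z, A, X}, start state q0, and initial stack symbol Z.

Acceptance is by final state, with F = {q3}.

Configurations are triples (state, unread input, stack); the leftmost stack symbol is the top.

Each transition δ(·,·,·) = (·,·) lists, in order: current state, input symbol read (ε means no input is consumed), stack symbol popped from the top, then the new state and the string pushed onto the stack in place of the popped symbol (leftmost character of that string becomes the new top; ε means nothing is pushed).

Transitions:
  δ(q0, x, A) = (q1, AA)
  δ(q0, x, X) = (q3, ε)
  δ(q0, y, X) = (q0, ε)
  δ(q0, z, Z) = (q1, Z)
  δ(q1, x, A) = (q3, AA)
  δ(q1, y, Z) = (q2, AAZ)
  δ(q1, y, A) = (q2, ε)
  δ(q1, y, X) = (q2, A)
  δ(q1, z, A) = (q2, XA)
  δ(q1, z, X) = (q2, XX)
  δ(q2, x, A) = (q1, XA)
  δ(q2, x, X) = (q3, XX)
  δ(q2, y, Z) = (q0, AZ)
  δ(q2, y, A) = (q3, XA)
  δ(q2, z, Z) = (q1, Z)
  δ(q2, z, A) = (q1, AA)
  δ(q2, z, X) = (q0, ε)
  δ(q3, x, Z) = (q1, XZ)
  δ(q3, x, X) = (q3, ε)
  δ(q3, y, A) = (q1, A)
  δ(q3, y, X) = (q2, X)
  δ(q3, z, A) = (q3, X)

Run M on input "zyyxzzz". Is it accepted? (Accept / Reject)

Reject

(q0, zyyxzzz, Z) ⊢ (q1, yyxzzz, Z) ⊢ (q2, yxzzz, AAZ) ⊢ (q3, xzzz, XAAZ) ⊢ (q3, zzz, AAZ) ⊢ (q3, zz, XAZ)
No transition applies at (q3, zz, XAZ); input not fully consumed.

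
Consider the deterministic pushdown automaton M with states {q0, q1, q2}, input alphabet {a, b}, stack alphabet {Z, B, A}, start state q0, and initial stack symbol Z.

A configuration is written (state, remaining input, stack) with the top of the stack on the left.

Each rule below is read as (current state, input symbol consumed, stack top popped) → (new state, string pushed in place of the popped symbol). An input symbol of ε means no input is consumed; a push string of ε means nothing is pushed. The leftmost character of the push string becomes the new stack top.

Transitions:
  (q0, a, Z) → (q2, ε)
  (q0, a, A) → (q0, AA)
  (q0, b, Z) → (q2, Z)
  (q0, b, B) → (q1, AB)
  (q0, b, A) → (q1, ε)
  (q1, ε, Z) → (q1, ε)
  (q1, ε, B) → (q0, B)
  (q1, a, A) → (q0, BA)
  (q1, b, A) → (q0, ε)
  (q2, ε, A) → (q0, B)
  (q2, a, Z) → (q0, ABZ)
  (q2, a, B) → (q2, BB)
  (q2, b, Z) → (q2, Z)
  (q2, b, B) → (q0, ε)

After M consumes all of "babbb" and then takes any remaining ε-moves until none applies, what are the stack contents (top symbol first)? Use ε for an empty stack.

(q0, babbb, Z)
  read b, top Z: go to q2, push Z → (q2, abbb, Z)
  read a, top Z: go to q0, push ABZ → (q0, bbb, ABZ)
  read b, top A: go to q1, push ε → (q1, bb, BZ)
  ε-move, top B: go to q0, push B → (q0, bb, BZ)
  read b, top B: go to q1, push AB → (q1, b, ABZ)
  read b, top A: go to q0, push ε → (q0, ε, BZ)
All input consumed in state q0 with stack BZ.

BZ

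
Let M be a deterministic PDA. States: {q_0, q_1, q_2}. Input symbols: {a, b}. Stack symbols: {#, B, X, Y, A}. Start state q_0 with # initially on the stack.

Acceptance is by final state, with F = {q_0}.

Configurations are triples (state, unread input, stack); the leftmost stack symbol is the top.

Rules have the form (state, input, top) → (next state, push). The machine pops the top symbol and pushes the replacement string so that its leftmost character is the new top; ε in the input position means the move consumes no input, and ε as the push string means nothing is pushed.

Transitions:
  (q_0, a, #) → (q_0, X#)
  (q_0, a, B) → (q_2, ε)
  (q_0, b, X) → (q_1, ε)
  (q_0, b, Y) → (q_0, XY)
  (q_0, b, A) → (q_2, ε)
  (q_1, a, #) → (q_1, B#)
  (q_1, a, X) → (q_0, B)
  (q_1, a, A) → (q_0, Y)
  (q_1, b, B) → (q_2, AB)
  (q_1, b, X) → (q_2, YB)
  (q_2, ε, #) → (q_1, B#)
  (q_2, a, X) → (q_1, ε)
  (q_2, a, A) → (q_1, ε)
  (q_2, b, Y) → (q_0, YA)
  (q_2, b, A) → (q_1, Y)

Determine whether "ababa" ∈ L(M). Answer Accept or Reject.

Reject

(q_0, ababa, #)
  read a, top #: go to q_0, push X# → (q_0, baba, X#)
  read b, top X: go to q_1, push ε → (q_1, aba, #)
  read a, top #: go to q_1, push B# → (q_1, ba, B#)
  read b, top B: go to q_2, push AB → (q_2, a, AB#)
  read a, top A: go to q_1, push ε → (q_1, ε, B#)
All input consumed; state q_1 ∉ F and no further ε-move applies.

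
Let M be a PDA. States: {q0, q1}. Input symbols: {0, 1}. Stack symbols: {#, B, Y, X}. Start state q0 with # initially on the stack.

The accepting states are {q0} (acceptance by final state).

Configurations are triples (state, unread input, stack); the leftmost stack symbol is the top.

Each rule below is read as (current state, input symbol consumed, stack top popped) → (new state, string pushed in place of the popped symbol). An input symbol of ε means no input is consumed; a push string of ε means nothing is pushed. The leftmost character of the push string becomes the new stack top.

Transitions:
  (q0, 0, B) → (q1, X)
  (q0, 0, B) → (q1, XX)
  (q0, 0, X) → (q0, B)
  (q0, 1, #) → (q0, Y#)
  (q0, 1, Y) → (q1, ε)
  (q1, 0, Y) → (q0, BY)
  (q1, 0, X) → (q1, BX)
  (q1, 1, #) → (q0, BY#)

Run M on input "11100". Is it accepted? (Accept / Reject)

Reject

No computation consumes all input and reaches a final state.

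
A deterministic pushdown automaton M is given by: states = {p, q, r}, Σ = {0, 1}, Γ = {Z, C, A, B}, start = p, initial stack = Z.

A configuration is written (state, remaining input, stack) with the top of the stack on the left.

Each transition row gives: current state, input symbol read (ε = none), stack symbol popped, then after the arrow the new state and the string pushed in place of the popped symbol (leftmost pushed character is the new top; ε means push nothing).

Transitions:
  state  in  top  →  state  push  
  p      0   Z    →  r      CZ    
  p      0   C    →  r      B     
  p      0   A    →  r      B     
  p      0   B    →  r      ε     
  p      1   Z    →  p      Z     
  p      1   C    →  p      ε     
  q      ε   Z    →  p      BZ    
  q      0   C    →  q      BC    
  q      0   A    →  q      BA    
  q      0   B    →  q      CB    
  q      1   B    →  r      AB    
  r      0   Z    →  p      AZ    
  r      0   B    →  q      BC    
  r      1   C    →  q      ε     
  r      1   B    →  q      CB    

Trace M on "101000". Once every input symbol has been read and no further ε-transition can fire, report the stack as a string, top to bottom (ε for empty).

(p, 101000, Z)
  read 1, top Z: go to p, push Z → (p, 01000, Z)
  read 0, top Z: go to r, push CZ → (r, 1000, CZ)
  read 1, top C: go to q, push ε → (q, 000, Z)
  ε-move, top Z: go to p, push BZ → (p, 000, BZ)
  read 0, top B: go to r, push ε → (r, 00, Z)
  read 0, top Z: go to p, push AZ → (p, 0, AZ)
  read 0, top A: go to r, push B → (r, ε, BZ)
All input consumed in state r with stack BZ.

BZ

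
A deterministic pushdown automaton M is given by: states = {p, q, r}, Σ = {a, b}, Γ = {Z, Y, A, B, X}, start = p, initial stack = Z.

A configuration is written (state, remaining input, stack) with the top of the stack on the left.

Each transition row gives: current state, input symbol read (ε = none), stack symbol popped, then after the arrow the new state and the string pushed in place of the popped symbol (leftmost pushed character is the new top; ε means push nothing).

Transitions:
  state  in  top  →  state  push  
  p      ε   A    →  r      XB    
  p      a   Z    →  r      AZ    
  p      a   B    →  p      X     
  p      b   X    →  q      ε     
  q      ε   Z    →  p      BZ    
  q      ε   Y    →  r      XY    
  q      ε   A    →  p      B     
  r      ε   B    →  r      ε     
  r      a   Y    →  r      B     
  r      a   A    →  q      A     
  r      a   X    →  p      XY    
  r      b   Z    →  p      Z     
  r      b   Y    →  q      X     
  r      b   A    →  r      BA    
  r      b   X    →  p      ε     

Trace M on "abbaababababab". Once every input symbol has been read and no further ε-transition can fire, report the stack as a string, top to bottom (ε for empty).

BZ

(p, abbaababababab, Z)
  read a, top Z: go to r, push AZ → (r, bbaababababab, AZ)
  read b, top A: go to r, push BA → (r, baababababab, BAZ)
  ε-move, top B: go to r, push ε → (r, baababababab, AZ)
  read b, top A: go to r, push BA → (r, aababababab, BAZ)
  ε-move, top B: go to r, push ε → (r, aababababab, AZ)
  read a, top A: go to q, push A → (q, ababababab, AZ)
  ε-move, top A: go to p, push B → (p, ababababab, BZ)
  read a, top B: go to p, push X → (p, babababab, XZ)
  read b, top X: go to q, push ε → (q, abababab, Z)
  ε-move, top Z: go to p, push BZ → (p, abababab, BZ)
  read a, top B: go to p, push X → (p, bababab, XZ)
  read b, top X: go to q, push ε → (q, ababab, Z)
  ε-move, top Z: go to p, push BZ → (p, ababab, BZ)
  read a, top B: go to p, push X → (p, babab, XZ)
  read b, top X: go to q, push ε → (q, abab, Z)
  ε-move, top Z: go to p, push BZ → (p, abab, BZ)
  read a, top B: go to p, push X → (p, bab, XZ)
  read b, top X: go to q, push ε → (q, ab, Z)
  ε-move, top Z: go to p, push BZ → (p, ab, BZ)
  read a, top B: go to p, push X → (p, b, XZ)
  read b, top X: go to q, push ε → (q, ε, Z)
  ε-move, top Z: go to p, push BZ → (p, ε, BZ)
All input consumed in state p with stack BZ.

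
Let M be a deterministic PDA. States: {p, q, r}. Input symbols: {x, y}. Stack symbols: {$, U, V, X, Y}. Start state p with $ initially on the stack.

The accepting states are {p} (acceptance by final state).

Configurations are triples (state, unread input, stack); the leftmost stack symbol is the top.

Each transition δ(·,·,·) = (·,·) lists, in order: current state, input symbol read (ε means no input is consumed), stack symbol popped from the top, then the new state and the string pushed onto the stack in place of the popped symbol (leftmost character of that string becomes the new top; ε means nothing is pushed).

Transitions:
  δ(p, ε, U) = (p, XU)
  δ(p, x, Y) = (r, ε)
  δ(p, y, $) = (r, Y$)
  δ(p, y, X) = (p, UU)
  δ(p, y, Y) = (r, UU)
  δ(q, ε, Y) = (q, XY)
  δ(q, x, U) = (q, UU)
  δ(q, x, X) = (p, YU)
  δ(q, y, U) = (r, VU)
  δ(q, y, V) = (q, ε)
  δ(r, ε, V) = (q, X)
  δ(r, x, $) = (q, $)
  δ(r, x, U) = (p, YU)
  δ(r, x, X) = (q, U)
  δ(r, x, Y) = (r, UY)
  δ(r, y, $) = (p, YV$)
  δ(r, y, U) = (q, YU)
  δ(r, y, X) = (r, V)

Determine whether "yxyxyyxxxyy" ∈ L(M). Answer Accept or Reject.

Reject

(p, yxyxyyxxxyy, $) ⊢ (r, xyxyyxxxyy, Y$) ⊢ (r, yxyyxxxyy, UY$) ⊢ (q, xyyxxxyy, YUY$) ⊢ (q, xyyxxxyy, XYUY$) ⊢ (p, yyxxxyy, YUYUY$) ⊢ (r, yxxxyy, UUUYUY$) ⊢ (q, xxxyy, YUUUYUY$) ⊢ (q, xxxyy, XYUUUYUY$) ⊢ (p, xxyy, YUYUUUYUY$) ⊢ (r, xyy, UYUUUYUY$) ⊢ (p, yy, YUYUUUYUY$) ⊢ (r, y, UUUYUUUYUY$) ⊢ (q, ε, YUUUYUUUYUY$) ⊢ (q, ε, XYUUUYUUUYUY$)
All input consumed; state q ∉ F and no further ε-move applies.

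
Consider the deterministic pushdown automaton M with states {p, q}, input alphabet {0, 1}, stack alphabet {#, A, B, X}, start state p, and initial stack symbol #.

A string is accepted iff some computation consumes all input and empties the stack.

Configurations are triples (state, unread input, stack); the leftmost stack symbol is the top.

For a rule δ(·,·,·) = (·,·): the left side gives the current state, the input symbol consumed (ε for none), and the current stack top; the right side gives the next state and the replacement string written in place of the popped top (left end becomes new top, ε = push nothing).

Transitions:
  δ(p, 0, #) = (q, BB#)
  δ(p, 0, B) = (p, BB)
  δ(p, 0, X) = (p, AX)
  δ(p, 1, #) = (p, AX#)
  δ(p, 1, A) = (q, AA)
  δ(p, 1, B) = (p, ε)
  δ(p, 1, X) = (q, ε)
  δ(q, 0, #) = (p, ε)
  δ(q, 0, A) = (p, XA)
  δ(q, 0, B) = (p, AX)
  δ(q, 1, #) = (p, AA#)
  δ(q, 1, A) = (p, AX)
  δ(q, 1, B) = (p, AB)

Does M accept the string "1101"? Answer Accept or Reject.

Reject

(p, 1101, #)
  read 1, top #: go to p, push AX# → (p, 101, AX#)
  read 1, top A: go to q, push AA → (q, 01, AAX#)
  read 0, top A: go to p, push XA → (p, 1, XAAX#)
  read 1, top X: go to q, push ε → (q, ε, AAX#)
All input consumed; stack is AAX#, not empty, and no further ε-move applies.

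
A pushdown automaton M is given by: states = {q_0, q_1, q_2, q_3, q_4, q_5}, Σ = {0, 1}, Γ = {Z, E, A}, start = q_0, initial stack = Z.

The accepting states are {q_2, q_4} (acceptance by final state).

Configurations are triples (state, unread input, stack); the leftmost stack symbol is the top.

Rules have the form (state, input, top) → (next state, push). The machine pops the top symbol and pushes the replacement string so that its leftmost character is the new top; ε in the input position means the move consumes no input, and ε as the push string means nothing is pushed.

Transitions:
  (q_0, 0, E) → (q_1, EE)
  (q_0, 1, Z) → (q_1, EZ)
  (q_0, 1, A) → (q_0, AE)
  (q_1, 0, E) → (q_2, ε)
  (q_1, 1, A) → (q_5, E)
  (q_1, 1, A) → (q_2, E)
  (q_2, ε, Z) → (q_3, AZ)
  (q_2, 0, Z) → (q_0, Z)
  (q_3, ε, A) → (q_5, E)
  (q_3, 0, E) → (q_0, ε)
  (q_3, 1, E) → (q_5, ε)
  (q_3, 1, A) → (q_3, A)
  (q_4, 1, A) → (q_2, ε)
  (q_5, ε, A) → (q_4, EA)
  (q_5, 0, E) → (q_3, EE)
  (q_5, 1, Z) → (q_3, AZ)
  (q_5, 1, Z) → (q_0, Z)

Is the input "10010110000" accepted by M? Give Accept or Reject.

One accepting computation: (q_0, 10010110000, Z) ⊢ (q_1, 0010110000, EZ) ⊢ (q_2, 010110000, Z) ⊢ (q_0, 10110000, Z) ⊢ (q_1, 0110000, EZ) ⊢ (q_2, 110000, Z) ⊢ (q_3, 110000, AZ) ⊢ (q_3, 10000, AZ) ⊢ (q_3, 0000, AZ) ⊢ (q_5, 0000, EZ) ⊢ (q_3, 000, EEZ) ⊢ (q_0, 00, EZ) ⊢ (q_1, 0, EEZ) ⊢ (q_2, ε, EZ)
All input consumed and state q_2 ∈ F.

Accept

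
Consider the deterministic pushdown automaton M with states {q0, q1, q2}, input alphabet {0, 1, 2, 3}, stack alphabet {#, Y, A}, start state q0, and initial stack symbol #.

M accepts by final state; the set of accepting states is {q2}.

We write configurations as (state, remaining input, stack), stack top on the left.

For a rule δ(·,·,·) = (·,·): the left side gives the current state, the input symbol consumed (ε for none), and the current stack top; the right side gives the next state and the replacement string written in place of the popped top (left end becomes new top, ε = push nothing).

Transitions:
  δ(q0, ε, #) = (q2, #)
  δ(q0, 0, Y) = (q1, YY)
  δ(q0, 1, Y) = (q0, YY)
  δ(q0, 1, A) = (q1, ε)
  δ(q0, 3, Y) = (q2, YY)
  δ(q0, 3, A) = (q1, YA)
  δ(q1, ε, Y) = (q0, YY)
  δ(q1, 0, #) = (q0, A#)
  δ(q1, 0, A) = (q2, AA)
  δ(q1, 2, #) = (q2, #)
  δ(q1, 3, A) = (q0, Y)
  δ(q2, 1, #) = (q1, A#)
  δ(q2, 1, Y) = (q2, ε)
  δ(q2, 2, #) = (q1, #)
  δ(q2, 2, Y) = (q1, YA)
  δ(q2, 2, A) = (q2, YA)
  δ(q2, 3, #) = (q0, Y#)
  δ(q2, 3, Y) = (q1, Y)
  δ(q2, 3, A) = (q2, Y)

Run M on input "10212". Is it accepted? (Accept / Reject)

Accept

(q0, 10212, #) ⊢ (q2, 10212, #) ⊢ (q1, 0212, A#) ⊢ (q2, 212, AA#) ⊢ (q2, 12, YAA#) ⊢ (q2, 2, AA#) ⊢ (q2, ε, YAA#)
All input consumed; state q2 ∈ F.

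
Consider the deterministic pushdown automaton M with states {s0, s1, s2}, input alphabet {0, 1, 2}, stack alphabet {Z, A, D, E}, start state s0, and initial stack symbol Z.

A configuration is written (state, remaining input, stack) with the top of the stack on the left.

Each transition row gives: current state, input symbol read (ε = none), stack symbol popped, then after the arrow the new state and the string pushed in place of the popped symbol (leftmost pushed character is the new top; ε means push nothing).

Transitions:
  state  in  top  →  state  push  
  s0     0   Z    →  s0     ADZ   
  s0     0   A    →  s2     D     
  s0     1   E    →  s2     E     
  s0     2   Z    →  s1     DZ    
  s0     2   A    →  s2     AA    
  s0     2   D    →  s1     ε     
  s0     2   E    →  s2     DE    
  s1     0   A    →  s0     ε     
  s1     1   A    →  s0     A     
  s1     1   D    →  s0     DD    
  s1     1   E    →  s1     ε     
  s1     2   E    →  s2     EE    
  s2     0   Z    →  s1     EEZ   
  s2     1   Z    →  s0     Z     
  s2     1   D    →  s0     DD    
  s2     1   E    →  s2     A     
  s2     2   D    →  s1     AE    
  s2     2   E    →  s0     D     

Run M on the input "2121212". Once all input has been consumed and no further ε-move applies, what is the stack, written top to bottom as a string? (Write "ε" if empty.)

DZ

(s0, 2121212, Z) ⊢ (s1, 121212, DZ) ⊢ (s0, 21212, DDZ) ⊢ (s1, 1212, DZ) ⊢ (s0, 212, DDZ) ⊢ (s1, 12, DZ) ⊢ (s0, 2, DDZ) ⊢ (s1, ε, DZ)
All input consumed in state s1 with stack DZ.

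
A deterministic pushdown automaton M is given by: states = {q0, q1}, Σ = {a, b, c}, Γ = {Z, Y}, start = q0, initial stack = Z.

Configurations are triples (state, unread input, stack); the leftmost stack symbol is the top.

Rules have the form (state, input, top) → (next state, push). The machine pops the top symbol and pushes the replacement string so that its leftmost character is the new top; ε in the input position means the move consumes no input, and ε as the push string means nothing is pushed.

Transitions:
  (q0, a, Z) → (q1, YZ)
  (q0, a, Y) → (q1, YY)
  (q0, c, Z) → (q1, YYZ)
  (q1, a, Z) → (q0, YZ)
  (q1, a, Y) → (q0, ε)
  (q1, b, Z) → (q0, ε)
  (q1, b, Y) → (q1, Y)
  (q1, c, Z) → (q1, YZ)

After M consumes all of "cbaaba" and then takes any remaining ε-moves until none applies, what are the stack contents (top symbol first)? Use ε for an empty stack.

YZ

(q0, cbaaba, Z)
  read c, top Z: go to q1, push YYZ → (q1, baaba, YYZ)
  read b, top Y: go to q1, push Y → (q1, aaba, YYZ)
  read a, top Y: go to q0, push ε → (q0, aba, YZ)
  read a, top Y: go to q1, push YY → (q1, ba, YYZ)
  read b, top Y: go to q1, push Y → (q1, a, YYZ)
  read a, top Y: go to q0, push ε → (q0, ε, YZ)
All input consumed in state q0 with stack YZ.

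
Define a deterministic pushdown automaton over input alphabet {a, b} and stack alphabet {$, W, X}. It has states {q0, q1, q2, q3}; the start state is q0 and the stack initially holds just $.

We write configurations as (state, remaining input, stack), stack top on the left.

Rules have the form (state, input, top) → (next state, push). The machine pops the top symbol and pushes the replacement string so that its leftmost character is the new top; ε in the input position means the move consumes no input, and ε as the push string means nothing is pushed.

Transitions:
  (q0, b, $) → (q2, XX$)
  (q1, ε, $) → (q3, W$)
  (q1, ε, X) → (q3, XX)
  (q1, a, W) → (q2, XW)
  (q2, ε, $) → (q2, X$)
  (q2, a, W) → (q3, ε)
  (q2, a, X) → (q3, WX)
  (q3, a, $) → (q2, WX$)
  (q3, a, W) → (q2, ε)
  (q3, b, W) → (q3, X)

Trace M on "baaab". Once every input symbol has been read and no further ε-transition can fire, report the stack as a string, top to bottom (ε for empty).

(q0, baaab, $) ⊢ (q2, aaab, XX$) ⊢ (q3, aab, WXX$) ⊢ (q2, ab, XX$) ⊢ (q3, b, WXX$) ⊢ (q3, ε, XXX$)
All input consumed in state q3 with stack XXX$.

XXX$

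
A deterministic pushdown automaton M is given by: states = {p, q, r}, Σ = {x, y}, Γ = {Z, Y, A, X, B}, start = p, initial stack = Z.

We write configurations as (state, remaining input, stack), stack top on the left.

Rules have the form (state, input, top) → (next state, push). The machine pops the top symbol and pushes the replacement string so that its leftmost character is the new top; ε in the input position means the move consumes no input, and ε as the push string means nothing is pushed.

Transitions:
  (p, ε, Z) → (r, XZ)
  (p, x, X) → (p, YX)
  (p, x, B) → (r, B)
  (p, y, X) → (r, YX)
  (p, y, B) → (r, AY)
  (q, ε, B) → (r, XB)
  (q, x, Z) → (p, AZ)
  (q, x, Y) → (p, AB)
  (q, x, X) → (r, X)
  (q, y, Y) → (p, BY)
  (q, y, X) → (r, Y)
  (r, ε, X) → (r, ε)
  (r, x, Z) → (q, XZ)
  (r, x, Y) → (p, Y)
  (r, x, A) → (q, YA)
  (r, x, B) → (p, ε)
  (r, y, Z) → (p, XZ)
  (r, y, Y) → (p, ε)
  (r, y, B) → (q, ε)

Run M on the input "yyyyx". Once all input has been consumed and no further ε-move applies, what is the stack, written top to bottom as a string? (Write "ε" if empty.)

(p, yyyyx, Z) ⊢ (r, yyyyx, XZ) ⊢ (r, yyyyx, Z) ⊢ (p, yyyx, XZ) ⊢ (r, yyx, YXZ) ⊢ (p, yx, XZ) ⊢ (r, x, YXZ) ⊢ (p, ε, YXZ)
All input consumed in state p with stack YXZ.

YXZ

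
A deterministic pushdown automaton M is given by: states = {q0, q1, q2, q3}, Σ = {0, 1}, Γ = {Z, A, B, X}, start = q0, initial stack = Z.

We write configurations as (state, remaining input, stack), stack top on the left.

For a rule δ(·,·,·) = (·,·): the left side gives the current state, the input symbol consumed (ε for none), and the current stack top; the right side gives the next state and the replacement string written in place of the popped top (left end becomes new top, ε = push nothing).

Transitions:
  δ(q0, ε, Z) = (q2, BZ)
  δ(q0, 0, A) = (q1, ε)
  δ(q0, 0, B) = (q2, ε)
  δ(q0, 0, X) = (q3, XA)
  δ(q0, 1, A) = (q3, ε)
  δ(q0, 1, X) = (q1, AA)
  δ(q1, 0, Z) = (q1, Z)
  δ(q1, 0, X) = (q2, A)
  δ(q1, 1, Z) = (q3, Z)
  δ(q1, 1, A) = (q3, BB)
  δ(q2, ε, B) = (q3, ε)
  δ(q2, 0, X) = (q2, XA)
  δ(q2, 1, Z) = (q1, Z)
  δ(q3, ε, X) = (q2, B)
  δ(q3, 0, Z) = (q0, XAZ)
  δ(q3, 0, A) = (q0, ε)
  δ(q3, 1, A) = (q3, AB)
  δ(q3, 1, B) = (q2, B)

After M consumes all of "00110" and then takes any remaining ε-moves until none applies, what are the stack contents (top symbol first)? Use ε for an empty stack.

(q0, 00110, Z)
  ε-move, top Z: go to q2, push BZ → (q2, 00110, BZ)
  ε-move, top B: go to q3, push ε → (q3, 00110, Z)
  read 0, top Z: go to q0, push XAZ → (q0, 0110, XAZ)
  read 0, top X: go to q3, push XA → (q3, 110, XAAZ)
  ε-move, top X: go to q2, push B → (q2, 110, BAAZ)
  ε-move, top B: go to q3, push ε → (q3, 110, AAZ)
  read 1, top A: go to q3, push AB → (q3, 10, ABAZ)
  read 1, top A: go to q3, push AB → (q3, 0, ABBAZ)
  read 0, top A: go to q0, push ε → (q0, ε, BBAZ)
All input consumed in state q0 with stack BBAZ.

BBAZ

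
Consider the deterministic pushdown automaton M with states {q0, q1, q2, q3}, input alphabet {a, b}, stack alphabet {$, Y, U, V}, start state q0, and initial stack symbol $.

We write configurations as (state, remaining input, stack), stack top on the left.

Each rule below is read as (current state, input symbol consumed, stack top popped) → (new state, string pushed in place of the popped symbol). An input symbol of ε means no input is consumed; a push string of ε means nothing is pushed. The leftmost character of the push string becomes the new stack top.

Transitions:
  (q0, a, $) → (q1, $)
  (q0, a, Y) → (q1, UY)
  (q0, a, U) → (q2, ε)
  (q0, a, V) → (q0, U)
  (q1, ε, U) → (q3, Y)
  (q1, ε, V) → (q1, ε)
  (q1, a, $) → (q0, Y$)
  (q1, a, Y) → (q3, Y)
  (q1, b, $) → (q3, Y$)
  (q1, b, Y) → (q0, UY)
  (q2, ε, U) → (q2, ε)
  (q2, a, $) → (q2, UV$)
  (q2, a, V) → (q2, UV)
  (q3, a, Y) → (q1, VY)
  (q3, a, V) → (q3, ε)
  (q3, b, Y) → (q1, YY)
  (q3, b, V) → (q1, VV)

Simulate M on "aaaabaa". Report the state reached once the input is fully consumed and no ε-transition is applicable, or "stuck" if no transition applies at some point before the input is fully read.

stuck

(q0, aaaabaa, $) ⊢ (q1, aaabaa, $) ⊢ (q0, aabaa, Y$) ⊢ (q1, abaa, UY$) ⊢ (q3, abaa, YY$) ⊢ (q1, baa, VYY$) ⊢ (q1, baa, YY$) ⊢ (q0, aa, UYY$) ⊢ (q2, a, YY$)
No transition for (q2, a, top Y); M blocks with input a remaining.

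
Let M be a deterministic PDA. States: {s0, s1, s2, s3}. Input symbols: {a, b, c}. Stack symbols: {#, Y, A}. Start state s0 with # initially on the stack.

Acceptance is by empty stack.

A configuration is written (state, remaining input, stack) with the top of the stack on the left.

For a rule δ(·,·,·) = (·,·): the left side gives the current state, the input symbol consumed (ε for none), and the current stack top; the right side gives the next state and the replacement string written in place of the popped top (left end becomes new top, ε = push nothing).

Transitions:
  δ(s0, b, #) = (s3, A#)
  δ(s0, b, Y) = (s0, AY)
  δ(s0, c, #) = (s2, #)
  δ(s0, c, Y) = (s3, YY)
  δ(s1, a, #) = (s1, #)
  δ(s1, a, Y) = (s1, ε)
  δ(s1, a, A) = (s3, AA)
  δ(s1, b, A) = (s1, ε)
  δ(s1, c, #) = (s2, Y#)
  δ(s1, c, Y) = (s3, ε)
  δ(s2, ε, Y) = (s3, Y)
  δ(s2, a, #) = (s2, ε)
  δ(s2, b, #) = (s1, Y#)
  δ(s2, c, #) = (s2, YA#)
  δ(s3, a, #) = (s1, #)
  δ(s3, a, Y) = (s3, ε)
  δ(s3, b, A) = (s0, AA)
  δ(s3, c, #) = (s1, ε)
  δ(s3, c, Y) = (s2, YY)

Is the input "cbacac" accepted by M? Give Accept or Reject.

Accept

(s0, cbacac, #) ⊢ (s2, bacac, #) ⊢ (s1, acac, Y#) ⊢ (s1, cac, #) ⊢ (s2, ac, Y#) ⊢ (s3, ac, Y#) ⊢ (s3, c, #) ⊢ (s1, ε, ε)
All input consumed and the stack is empty.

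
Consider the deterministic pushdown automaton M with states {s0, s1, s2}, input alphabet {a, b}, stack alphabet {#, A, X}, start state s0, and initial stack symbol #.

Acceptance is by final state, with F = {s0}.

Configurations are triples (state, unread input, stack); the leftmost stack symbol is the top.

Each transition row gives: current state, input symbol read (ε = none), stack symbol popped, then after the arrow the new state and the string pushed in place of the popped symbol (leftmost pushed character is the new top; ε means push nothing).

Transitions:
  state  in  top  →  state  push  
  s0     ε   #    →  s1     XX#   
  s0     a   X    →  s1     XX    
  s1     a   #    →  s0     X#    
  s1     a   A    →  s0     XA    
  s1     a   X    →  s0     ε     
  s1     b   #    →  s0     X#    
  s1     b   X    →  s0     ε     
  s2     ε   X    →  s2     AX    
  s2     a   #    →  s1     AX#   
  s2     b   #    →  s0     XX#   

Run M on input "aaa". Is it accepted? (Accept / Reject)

Accept

(s0, aaa, #)
  ε-move, top #: go to s1, push XX# → (s1, aaa, XX#)
  read a, top X: go to s0, push ε → (s0, aa, X#)
  read a, top X: go to s1, push XX → (s1, a, XX#)
  read a, top X: go to s0, push ε → (s0, ε, X#)
All input consumed; state s0 ∈ F.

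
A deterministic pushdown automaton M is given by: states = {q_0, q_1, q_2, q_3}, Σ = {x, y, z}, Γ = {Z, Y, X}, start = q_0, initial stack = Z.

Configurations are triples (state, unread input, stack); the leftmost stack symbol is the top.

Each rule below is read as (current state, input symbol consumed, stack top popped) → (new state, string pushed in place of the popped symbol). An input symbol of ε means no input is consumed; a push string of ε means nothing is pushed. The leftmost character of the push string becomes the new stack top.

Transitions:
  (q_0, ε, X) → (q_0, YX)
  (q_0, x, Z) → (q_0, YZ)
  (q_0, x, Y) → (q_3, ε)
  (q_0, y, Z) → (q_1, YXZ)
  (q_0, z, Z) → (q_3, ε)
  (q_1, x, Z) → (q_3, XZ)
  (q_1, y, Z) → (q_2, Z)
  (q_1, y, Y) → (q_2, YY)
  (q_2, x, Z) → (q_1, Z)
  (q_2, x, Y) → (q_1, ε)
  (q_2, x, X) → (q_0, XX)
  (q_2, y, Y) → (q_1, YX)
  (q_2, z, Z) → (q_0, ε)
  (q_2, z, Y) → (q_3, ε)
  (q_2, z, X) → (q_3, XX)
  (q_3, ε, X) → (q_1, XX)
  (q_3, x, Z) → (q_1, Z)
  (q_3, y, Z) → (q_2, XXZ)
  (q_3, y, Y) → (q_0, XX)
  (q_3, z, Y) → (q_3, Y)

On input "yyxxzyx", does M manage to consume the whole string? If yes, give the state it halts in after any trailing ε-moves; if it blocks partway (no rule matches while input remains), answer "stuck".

(q_0, yyxxzyx, Z) ⊢ (q_1, yxxzyx, YXZ) ⊢ (q_2, xxzyx, YYXZ) ⊢ (q_1, xzyx, YXZ)
No transition for (q_1, x, top Y); M blocks with input xzyx remaining.

stuck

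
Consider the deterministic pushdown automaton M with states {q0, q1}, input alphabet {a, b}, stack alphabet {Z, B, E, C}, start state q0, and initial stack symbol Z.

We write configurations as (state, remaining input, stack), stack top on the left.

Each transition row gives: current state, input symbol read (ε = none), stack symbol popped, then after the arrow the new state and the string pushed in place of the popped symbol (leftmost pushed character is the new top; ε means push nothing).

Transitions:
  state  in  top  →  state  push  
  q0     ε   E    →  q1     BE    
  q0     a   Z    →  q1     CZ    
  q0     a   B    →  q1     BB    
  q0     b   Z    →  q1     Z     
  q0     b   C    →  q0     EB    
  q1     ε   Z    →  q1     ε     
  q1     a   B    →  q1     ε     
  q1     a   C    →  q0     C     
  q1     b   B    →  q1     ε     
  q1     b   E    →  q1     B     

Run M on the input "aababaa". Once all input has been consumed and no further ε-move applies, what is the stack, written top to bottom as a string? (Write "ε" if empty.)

(q0, aababaa, Z)
  read a, top Z: go to q1, push CZ → (q1, ababaa, CZ)
  read a, top C: go to q0, push C → (q0, babaa, CZ)
  read b, top C: go to q0, push EB → (q0, abaa, EBZ)
  ε-move, top E: go to q1, push BE → (q1, abaa, BEBZ)
  read a, top B: go to q1, push ε → (q1, baa, EBZ)
  read b, top E: go to q1, push B → (q1, aa, BBZ)
  read a, top B: go to q1, push ε → (q1, a, BZ)
  read a, top B: go to q1, push ε → (q1, ε, Z)
  ε-move, top Z: go to q1, push ε → (q1, ε, ε)
All input consumed in state q1 with stack ε.

ε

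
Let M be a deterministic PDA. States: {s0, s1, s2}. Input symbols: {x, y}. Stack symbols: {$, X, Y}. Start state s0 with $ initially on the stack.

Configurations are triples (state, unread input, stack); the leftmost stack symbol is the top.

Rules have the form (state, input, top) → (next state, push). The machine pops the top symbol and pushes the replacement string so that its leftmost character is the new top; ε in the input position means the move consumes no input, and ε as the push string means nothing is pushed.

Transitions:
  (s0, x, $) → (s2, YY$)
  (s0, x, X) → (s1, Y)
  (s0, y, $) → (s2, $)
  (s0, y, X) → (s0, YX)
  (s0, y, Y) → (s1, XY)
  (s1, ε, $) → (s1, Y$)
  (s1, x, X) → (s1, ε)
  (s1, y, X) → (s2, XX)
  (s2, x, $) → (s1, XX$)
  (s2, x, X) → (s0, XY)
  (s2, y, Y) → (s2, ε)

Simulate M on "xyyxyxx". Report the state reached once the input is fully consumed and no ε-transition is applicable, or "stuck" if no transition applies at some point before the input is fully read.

s1

(s0, xyyxyxx, $)
  read x, top $: go to s2, push YY$ → (s2, yyxyxx, YY$)
  read y, top Y: go to s2, push ε → (s2, yxyxx, Y$)
  read y, top Y: go to s2, push ε → (s2, xyxx, $)
  read x, top $: go to s1, push XX$ → (s1, yxx, XX$)
  read y, top X: go to s2, push XX → (s2, xx, XXX$)
  read x, top X: go to s0, push XY → (s0, x, XYXX$)
  read x, top X: go to s1, push Y → (s1, ε, YYXX$)
All input consumed; M is in state s1.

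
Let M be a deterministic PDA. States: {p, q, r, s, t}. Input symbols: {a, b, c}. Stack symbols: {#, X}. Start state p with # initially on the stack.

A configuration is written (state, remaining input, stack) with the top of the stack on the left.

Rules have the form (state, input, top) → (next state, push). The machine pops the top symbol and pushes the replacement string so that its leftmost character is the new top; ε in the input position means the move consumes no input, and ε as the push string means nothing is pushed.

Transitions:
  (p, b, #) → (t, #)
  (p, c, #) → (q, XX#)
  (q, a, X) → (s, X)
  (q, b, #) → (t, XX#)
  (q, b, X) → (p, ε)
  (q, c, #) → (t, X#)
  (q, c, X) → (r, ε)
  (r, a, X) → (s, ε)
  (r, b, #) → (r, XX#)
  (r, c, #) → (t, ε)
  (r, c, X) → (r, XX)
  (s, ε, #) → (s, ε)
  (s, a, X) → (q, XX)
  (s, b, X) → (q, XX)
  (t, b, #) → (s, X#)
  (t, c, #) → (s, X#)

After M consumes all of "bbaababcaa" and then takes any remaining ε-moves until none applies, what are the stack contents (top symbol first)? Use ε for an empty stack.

XXX#

(p, bbaababcaa, #)
  read b, top #: go to t, push # → (t, baababcaa, #)
  read b, top #: go to s, push X# → (s, aababcaa, X#)
  read a, top X: go to q, push XX → (q, ababcaa, XX#)
  read a, top X: go to s, push X → (s, babcaa, XX#)
  read b, top X: go to q, push XX → (q, abcaa, XXX#)
  read a, top X: go to s, push X → (s, bcaa, XXX#)
  read b, top X: go to q, push XX → (q, caa, XXXX#)
  read c, top X: go to r, push ε → (r, aa, XXX#)
  read a, top X: go to s, push ε → (s, a, XX#)
  read a, top X: go to q, push XX → (q, ε, XXX#)
All input consumed in state q with stack XXX#.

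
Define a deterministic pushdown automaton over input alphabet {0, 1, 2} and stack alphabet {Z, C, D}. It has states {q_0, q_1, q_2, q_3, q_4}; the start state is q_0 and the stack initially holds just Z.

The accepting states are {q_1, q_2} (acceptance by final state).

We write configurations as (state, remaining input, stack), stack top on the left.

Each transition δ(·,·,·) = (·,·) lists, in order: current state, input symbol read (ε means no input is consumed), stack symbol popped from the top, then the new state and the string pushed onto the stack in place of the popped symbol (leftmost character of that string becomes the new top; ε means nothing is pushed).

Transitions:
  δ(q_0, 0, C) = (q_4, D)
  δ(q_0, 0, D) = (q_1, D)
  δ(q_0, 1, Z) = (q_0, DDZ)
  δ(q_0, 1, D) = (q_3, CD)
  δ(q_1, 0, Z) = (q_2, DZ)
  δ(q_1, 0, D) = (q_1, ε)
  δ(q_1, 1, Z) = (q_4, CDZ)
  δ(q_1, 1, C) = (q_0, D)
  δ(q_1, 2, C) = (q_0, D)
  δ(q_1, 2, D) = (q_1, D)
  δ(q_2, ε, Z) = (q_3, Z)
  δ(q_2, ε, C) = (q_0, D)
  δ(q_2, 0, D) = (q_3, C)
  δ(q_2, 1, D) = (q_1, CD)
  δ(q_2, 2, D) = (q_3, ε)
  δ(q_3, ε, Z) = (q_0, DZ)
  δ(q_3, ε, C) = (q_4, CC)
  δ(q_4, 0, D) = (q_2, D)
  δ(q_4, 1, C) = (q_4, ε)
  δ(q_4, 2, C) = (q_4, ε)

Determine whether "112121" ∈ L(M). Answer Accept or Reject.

(q_0, 112121, Z)
  read 1, top Z: go to q_0, push DDZ → (q_0, 12121, DDZ)
  read 1, top D: go to q_3, push CD → (q_3, 2121, CDDZ)
  ε-move, top C: go to q_4, push CC → (q_4, 2121, CCDDZ)
  read 2, top C: go to q_4, push ε → (q_4, 121, CDDZ)
  read 1, top C: go to q_4, push ε → (q_4, 21, DDZ)
No transition applies at (q_4, 21, DDZ); input not fully consumed.

Reject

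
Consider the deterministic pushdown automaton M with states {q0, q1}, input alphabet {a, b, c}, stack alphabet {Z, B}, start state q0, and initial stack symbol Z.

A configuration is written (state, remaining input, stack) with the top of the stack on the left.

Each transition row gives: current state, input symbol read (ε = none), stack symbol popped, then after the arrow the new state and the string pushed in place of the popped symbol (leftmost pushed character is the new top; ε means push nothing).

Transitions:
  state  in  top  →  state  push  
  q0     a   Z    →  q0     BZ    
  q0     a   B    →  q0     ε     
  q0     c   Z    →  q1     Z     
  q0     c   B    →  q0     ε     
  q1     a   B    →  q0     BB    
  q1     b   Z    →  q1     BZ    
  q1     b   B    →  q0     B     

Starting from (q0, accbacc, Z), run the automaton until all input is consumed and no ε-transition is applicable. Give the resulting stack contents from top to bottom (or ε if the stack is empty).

Z

(q0, accbacc, Z) ⊢ (q0, ccbacc, BZ) ⊢ (q0, cbacc, Z) ⊢ (q1, bacc, Z) ⊢ (q1, acc, BZ) ⊢ (q0, cc, BBZ) ⊢ (q0, c, BZ) ⊢ (q0, ε, Z)
All input consumed in state q0 with stack Z.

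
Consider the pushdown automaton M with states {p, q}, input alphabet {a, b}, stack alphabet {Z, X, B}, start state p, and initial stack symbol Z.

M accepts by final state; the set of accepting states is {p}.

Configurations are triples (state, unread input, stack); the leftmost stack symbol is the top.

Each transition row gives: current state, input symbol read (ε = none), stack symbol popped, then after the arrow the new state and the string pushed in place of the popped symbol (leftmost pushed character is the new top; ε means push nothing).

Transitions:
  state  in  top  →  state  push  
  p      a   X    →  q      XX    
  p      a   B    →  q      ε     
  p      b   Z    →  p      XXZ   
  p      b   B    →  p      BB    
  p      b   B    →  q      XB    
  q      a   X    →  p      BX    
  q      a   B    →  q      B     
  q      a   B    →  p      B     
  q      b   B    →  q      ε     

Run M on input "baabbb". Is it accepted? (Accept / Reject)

Accept

One accepting computation: (p, baabbb, Z) ⊢ (p, aabbb, XXZ) ⊢ (q, abbb, XXXZ) ⊢ (p, bbb, BXXXZ) ⊢ (p, bb, BBXXXZ) ⊢ (p, b, BBBXXXZ) ⊢ (p, ε, BBBBXXXZ)
All input consumed and state p ∈ F.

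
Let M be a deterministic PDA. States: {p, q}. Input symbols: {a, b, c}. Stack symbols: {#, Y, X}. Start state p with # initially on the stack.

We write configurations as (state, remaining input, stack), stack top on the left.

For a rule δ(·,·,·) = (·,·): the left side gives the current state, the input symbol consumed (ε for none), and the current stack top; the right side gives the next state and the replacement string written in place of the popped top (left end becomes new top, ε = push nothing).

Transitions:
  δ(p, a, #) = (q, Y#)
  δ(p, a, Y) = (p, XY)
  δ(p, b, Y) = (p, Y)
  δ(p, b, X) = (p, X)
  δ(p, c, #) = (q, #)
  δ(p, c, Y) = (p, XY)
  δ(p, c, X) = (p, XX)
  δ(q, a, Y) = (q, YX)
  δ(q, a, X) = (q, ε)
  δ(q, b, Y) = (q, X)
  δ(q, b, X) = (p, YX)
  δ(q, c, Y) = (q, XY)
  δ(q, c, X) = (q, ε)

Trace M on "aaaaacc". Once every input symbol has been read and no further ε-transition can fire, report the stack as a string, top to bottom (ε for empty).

(p, aaaaacc, #)
  read a, top #: go to q, push Y# → (q, aaaacc, Y#)
  read a, top Y: go to q, push YX → (q, aaacc, YX#)
  read a, top Y: go to q, push YX → (q, aacc, YXX#)
  read a, top Y: go to q, push YX → (q, acc, YXXX#)
  read a, top Y: go to q, push YX → (q, cc, YXXXX#)
  read c, top Y: go to q, push XY → (q, c, XYXXXX#)
  read c, top X: go to q, push ε → (q, ε, YXXXX#)
All input consumed in state q with stack YXXXX#.

YXXXX#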